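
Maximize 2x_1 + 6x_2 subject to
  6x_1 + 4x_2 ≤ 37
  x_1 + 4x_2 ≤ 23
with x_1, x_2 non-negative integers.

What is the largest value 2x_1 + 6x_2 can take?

(x_1,x_2)=(2,5): 6·2+4·5=32≤37, 1·2+4·5=22≤23, objective 34.
(x_1,x_2)=(1,5): 6·1+4·5=26≤37, 1·1+4·5=21≤23, objective 32.
(x_1,x_2)=(3,4): 6·3+4·4=34≤37, 1·3+4·4=19≤23, objective 30.
Maximum is 34 at (x_1,x_2)=(2,5).

34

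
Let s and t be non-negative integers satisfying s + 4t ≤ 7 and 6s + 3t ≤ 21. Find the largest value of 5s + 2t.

(s,t)=(3,1): 1·3+4·1=7≤7, 6·3+3·1=21≤21, objective 17.
(s,t)=(3,0): 1·3+4·0=3≤7, 6·3+3·0=18≤21, objective 15.
(s,t)=(2,1): 1·2+4·1=6≤7, 6·2+3·1=15≤21, objective 12.
The best lattice point is (3,1), giving 17.

17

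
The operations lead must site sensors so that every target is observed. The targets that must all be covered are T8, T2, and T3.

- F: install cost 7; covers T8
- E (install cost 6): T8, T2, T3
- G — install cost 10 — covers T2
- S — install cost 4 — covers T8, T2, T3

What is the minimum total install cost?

S alone covers T8, T2, T3 — every target.
Total install cost: 4.

4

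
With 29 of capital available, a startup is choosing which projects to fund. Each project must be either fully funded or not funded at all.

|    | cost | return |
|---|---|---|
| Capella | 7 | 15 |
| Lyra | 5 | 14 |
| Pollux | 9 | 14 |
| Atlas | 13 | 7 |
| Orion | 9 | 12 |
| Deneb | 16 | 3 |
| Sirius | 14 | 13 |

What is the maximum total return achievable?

Take Capella, Lyra, and Pollux: cost 7 + 5 + 9 = 21 ≤ 29, return 15 + 14 + 14 = 43.
No other feasible combination does better.

43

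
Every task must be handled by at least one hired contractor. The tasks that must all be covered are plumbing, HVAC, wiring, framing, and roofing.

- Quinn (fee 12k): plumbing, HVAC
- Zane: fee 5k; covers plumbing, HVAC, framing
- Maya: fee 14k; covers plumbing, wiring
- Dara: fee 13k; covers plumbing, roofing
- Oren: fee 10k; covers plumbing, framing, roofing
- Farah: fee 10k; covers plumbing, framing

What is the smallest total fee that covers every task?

29

Choose Zane, Maya, and Oren: together they cover plumbing, HVAC, wiring, framing, roofing — every task.
Total fee: 5 + 14 + 10 = 29.
No cover costs less than 29.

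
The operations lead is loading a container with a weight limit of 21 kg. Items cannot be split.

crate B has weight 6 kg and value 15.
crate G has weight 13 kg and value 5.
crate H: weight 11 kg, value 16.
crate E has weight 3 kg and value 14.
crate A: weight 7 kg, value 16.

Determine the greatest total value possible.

Treat it as a binary knapsack problem.
Take crate H, crate E, and crate A: weight 11 + 3 + 7 = 21 ≤ 21, value 16 + 14 + 16 = 46.
No other feasible combination does better.

46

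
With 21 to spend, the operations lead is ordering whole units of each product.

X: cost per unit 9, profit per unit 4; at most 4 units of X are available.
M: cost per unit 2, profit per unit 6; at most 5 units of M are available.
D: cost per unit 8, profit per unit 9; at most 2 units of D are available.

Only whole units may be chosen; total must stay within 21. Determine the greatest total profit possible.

This is a bounded integer knapsack.
M has the best ratio (6/2); taking only M gives at most 5×6 = 30 (stopped by the supply cap of 5).
Mixing does better — 5×M and 1×D: cost 18 ≤ 21, profit 5·6 + 1·9 = 39.

39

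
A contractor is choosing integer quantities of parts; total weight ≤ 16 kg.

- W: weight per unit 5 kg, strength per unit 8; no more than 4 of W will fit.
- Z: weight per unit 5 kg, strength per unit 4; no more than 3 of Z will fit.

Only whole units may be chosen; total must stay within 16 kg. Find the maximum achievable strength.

24

W has the best ratio (8/5); taking only W gives at most 3×8 = 24 (stopped by the weight limit).
Optimal: 3×W: weight 15 ≤ 16, strength 3·8 = 24.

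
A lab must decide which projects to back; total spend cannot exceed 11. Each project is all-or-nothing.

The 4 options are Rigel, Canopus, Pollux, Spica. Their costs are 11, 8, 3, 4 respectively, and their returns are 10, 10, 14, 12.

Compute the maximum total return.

Allowing fractional choices, the relaxed optimum would be about 31.0, but projects are indivisible.
Pollux + Spica: cost 3 + 4 = 7 ≤ 11, return 14 + 12 = 26.
Pollux: cost 3 ≤ 11, return 14.
Canopus + Pollux: cost 8 + 3 = 11 ≤ 11, return 10 + 14 = 24.
Best is Pollux and Spica with total return 26.

26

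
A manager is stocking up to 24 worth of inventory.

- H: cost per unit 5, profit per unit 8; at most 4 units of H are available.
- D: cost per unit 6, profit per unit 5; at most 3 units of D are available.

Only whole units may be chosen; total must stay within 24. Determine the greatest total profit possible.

This is a bounded integer knapsack.
4×H: cost 20 ≤ 24, profit 4·8 = 32.
3×H and 1×D: cost 21 ≤ 24, profit 3·8 + 1·5 = 29.
Best is 32.

32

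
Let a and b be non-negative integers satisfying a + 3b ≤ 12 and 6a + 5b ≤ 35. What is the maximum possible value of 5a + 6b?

(a,b)=(3,3) is feasible, giving 33.
(a,b)=(4,2) is feasible, giving 32.
(a,b)=(2,3) is feasible, giving 28.
No feasible integer point exceeds 33.

33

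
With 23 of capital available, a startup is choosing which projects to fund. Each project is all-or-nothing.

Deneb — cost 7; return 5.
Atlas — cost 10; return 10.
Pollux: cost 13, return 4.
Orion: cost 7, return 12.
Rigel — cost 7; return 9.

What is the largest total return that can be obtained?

This is an integer program with binary decision variables.
Take Deneb, Orion, and Rigel: cost 7 + 7 + 7 = 21 ≤ 23, return 5 + 12 + 9 = 26.
No other feasible combination does better.

26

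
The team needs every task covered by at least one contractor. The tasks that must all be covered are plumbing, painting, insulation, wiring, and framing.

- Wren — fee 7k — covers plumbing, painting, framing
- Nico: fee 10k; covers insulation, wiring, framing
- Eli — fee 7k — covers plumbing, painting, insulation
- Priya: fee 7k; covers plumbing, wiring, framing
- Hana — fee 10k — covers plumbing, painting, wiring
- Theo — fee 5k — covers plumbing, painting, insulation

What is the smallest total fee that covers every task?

12

Choose Priya and Theo: together they cover plumbing, painting, insulation, wiring, framing — every task.
Total fee: 7 + 5 = 12.
No cover costs less than 12.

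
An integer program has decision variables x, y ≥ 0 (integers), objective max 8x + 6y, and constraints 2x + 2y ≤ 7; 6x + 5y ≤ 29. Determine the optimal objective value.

Relaxing integrality, the LP optimum is 28.00 at (x,y) = (3.5, 0), which is not an integer point.
(x,y)=(3,0) is feasible, giving 24.
(x,y)=(2,1) is feasible, giving 22.
(x,y)=(2,0) is feasible, giving 16.
The best lattice point is (3,0), giving 24.

24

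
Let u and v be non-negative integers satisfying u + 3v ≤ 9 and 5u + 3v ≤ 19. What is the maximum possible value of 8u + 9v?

34

Relaxing integrality, the LP optimum is 39.50 at (u,v) = (2.5, 2.17), which is not an integer point.
(u,v)=(2,2): 1·2+3·2=8≤9, 5·2+3·2=16≤19, objective 34.
(u,v)=(3,1): 1·3+3·1=6≤9, 5·3+3·1=18≤19, objective 33.
No feasible integer point exceeds 34.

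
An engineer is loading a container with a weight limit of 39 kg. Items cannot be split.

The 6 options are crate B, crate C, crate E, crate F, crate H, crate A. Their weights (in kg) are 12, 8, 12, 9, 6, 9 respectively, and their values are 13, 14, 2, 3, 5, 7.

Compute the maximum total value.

39

This is an integer program with binary decision variables.
Allowing fractional choices, the relaxed optimum would be about 40.3, but items are indivisible.
crate B + crate C + crate H + crate A: weight 12 + 8 + 6 + 9 = 35 ≤ 39, value 13 + 14 + 5 + 7 = 39.
crate B + crate C + crate F + crate H: weight 12 + 8 + 9 + 6 = 35 ≤ 39, value 13 + 14 + 3 + 5 = 35.
crate B + crate C + crate F + crate A: weight 12 + 8 + 9 + 9 = 38 ≤ 39, value 13 + 14 + 3 + 7 = 37.
Best is crate B, crate C, crate H, and crate A with total value 39.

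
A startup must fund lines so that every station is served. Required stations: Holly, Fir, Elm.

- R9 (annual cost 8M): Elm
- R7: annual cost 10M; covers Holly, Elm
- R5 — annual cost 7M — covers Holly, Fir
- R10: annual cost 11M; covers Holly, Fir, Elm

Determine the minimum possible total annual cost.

R10 alone covers Holly, Fir, Elm — every station.
Total annual cost: 11.

11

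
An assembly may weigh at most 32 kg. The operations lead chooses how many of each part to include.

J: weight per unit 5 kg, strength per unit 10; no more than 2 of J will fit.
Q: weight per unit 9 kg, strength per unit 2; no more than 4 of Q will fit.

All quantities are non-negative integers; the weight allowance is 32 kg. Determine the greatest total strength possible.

24

This is a bounded integer knapsack.
2×J and 2×Q: weight 28 ≤ 32, strength 2·10 + 2·2 = 24.
2×J and 1×Q: weight 19 ≤ 32, strength 2·10 + 1·2 = 22.
Best is 24.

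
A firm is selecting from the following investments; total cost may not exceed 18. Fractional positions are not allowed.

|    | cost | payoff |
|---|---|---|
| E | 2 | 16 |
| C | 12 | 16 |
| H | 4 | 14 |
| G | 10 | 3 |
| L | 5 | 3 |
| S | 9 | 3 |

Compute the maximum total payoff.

46

E + H + L: cost 2 + 4 + 5 = 11 ≤ 18, payoff 16 + 14 + 3 = 33.
E + C + H: cost 2 + 12 + 4 = 18 ≤ 18, payoff 16 + 16 + 14 = 46.
E + H + S: cost 2 + 4 + 9 = 15 ≤ 18, payoff 16 + 14 + 3 = 33.
Best is E, C, and H with total payoff 46.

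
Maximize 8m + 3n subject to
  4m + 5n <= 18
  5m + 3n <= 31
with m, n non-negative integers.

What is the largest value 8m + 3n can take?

32

(m,n)=(4,0) is feasible, giving 32.
(m,n)=(3,1) is feasible, giving 27.
(m,n)=(3,0) is feasible, giving 24.
The best lattice point is (4,0), giving 32.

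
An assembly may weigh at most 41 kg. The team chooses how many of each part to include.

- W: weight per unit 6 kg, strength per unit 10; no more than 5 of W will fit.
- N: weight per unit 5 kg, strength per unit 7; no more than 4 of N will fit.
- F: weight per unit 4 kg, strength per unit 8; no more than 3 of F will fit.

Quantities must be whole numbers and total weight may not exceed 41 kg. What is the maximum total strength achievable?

4×W, 1×N, and 3×F: weight 41 ≤ 41, strength 4·10 + 1·7 + 3·8 = 71.
3×W, 2×N, and 3×F: weight 40 ≤ 41, strength 3·10 + 2·7 + 3·8 = 68.
Best is 71.

71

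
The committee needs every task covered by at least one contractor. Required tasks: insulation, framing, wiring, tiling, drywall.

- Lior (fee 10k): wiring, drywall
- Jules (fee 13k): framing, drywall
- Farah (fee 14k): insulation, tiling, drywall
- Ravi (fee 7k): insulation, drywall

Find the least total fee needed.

37

The greedy cost-per-new-task heuristic would pick Ravi, Lior, Jules, and Farah for 44, but a cheaper cover exists.
Choose Lior, Jules, and Farah: together they cover insulation, framing, wiring, tiling, drywall — every task.
Total fee: 10 + 13 + 14 = 37.
No cover costs less than 37.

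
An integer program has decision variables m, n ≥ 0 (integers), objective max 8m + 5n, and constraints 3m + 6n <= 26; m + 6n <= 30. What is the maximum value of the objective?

The continuous relaxation peaks at (8.67, 0) with value 69.33; rounding to a feasible lattice point costs some objective.
(m,n)=(8,0): 3·8+6·0=24≤26, 1·8+6·0=8≤30, objective 64.
(m,n)=(7,0): 3·7+6·0=21≤26, 1·7+6·0=7≤30, objective 56.
No feasible integer point exceeds 64.

64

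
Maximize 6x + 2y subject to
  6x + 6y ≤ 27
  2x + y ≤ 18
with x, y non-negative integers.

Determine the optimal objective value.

24

(x,y)=(4,0) is feasible, giving 24.
(x,y)=(3,1) is feasible, giving 20.
(x,y)=(3,0) is feasible, giving 18.
No feasible integer point exceeds 24.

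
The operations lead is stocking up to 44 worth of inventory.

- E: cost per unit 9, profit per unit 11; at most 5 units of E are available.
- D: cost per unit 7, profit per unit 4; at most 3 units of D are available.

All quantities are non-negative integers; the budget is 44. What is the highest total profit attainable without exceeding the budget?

48

This is a bounded integer knapsack.
E has the best ratio (11/9); taking only E gives at most 4×11 = 44 (stopped by the cost limit).
Mixing does better — 4×E and 1×D: cost 43 ≤ 44, profit 4·11 + 1·4 = 48.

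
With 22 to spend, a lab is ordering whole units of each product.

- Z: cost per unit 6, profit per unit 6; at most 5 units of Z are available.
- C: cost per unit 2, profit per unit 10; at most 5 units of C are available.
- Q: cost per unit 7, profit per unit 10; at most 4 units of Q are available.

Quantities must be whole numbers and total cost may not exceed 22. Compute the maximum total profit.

2×Z and 5×C: cost 22 ≤ 22, profit 2·6 + 5·10 = 62.
4×C and 2×Q: cost 22 ≤ 22, profit 4·10 + 2·10 = 60.
Best is 62.

62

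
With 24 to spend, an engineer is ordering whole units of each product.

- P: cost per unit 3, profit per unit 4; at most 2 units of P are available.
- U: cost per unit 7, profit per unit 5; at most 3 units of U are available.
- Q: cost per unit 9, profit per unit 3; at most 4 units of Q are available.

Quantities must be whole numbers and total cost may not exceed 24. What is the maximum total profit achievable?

Take 1×P and 3×U: cost 24 ≤ 24, profit 1·4 + 3·5 = 19.
No other integer combination yields more.

19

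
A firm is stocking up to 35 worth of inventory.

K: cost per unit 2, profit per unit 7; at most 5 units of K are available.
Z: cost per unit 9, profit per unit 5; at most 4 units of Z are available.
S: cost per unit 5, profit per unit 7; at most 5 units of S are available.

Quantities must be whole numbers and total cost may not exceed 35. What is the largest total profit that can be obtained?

70

K has the best ratio (7/2); taking only K gives at most 5×7 = 35 (stopped by the supply cap of 5).
Mixing does better — 5×K and 5×S: cost 35 ≤ 35, profit 5·7 + 5·7 = 70.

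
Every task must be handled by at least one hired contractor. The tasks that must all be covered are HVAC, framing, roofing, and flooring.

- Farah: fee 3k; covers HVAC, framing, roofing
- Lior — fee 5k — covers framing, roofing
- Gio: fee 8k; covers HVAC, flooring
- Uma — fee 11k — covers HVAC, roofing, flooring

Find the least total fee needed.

11

This is an integer covering problem.
Choose Farah and Gio: together they cover HVAC, framing, roofing, flooring — every task.
Total fee: 3 + 8 = 11.
No cover costs less than 11.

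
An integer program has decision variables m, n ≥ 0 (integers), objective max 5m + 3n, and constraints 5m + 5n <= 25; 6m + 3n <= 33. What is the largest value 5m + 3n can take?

25

(m,n)=(5,0): 5·5+5·0=25≤25, 6·5+3·0=30≤33, objective 25.
(m,n)=(4,1): 5·4+5·1=25≤25, 6·4+3·1=27≤33, objective 23.
(m,n)=(4,0): 5·4+5·0=20≤25, 6·4+3·0=24≤33, objective 20.
Maximum is 25 at (m,n)=(5,0).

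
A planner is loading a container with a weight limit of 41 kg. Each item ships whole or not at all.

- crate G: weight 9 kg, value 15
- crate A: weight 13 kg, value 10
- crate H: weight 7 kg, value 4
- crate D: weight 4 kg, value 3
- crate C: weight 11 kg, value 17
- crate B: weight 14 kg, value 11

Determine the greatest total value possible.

47

crate G + crate H + crate C + crate B: weight 9 + 7 + 11 + 14 = 41 ≤ 41, value 15 + 4 + 17 + 11 = 47.
crate G + crate A + crate H + crate C: weight 9 + 13 + 7 + 11 = 40 ≤ 41, value 15 + 10 + 4 + 17 = 46.
crate G + crate D + crate C + crate B: weight 9 + 4 + 11 + 14 = 38 ≤ 41, value 15 + 3 + 17 + 11 = 46.
Best is crate G, crate H, crate C, and crate B with total value 47.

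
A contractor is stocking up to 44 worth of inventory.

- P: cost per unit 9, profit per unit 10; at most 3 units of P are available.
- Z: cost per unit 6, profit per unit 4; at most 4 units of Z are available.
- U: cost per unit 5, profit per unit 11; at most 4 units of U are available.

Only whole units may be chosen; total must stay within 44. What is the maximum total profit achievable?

68

This is a bounded integer knapsack.
U has the best ratio (11/5); taking only U gives at most 4×11 = 44 (stopped by the supply cap of 4).
Mixing does better — 2×P, 1×Z, and 4×U: cost 44 ≤ 44, profit 2·10 + 1·4 + 4·11 = 68.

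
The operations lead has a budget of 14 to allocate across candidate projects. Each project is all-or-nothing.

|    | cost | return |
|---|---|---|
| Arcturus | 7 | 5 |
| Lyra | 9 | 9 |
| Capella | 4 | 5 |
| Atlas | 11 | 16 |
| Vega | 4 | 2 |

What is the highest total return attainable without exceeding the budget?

16

Take Atlas: cost 11 ≤ 14, return 16.
No other feasible combination does better.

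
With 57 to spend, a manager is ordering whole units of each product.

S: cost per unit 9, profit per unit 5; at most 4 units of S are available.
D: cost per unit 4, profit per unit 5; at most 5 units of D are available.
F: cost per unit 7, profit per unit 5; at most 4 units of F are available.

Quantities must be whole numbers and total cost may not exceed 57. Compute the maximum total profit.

50

D has the best ratio (5/4); taking only D gives at most 5×5 = 25 (stopped by the supply cap of 5).
Mixing does better — 1×S, 5×D, and 4×F: cost 57 ≤ 57, profit 1·5 + 5·5 + 4·5 = 50.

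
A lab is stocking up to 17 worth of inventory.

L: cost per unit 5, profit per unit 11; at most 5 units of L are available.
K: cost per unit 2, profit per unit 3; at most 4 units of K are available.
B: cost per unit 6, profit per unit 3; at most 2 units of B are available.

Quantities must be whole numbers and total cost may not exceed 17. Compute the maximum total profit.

This is a bounded integer knapsack.
3×L: cost 15 ≤ 17, profit 3·11 = 33.
3×L and 1×K: cost 17 ≤ 17, profit 3·11 + 1·3 = 36.
Best is 36.

36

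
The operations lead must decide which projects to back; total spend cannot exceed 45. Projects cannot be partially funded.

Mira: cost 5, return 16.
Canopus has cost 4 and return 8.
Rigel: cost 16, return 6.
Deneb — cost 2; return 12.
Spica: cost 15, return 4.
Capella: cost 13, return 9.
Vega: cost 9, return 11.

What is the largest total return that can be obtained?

56

Allowing fractional choices, the relaxed optimum would be about 60.5, but projects are indivisible.
Mira + Canopus + Deneb + Capella + Vega: cost 5 + 4 + 2 + 13 + 9 = 33 ≤ 45, return 16 + 8 + 12 + 9 + 11 = 56.
Mira + Rigel + Deneb + Capella + Vega: cost 5 + 16 + 2 + 13 + 9 = 45 ≤ 45, return 16 + 6 + 12 + 9 + 11 = 54.
Best is Mira, Canopus, Deneb, Capella, and Vega with total return 56.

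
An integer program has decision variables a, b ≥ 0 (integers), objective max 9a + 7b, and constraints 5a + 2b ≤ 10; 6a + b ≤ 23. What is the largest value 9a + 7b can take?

35

(a,b)=(0,5): 5·0+2·5=10≤10, 6·0+1·5=5≤23, objective 35.
(a,b)=(0,4): 5·0+2·4=8≤10, 6·0+1·4=4≤23, objective 28.
No feasible integer point exceeds 35.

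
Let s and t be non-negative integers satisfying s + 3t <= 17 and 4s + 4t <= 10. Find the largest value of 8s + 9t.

18

The continuous relaxation peaks at (0, 2.5) with value 22.50; rounding to a feasible lattice point costs some objective.
(s,t)=(0,2): 1·0+3·2=6≤17, 4·0+4·2=8≤10, objective 18.
(s,t)=(1,1): 1·1+3·1=4≤17, 4·1+4·1=8≤10, objective 17.
(s,t)=(0,1): 1·0+3·1=3≤17, 4·0+4·1=4≤10, objective 9.
The best lattice point is (0,2), giving 18.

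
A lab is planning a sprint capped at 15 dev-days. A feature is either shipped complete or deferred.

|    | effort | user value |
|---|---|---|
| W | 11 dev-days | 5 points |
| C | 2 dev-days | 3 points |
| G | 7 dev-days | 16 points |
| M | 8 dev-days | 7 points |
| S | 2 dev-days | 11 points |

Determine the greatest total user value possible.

30

G + S: effort 7 + 2 = 9 ≤ 15, user value 16 + 11 = 27.
C + G + S: effort 2 + 7 + 2 = 11 ≤ 15, user value 3 + 16 + 11 = 30.
G + M: effort 7 + 8 = 15 ≤ 15, user value 16 + 7 = 23.
Best is C, G, and S with total user value 30.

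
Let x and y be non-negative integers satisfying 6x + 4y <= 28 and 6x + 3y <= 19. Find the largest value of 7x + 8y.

48

The continuous relaxation peaks at (0, 6.33) with value 50.67; rounding to a feasible lattice point costs some objective.
(x,y)=(0,6): 6·0+4·6=24≤28, 6·0+3·6=18≤19, objective 48.
(x,y)=(0,5): 6·0+4·5=20≤28, 6·0+3·5=15≤19, objective 40.
Maximum is 48 at (x,y)=(0,6).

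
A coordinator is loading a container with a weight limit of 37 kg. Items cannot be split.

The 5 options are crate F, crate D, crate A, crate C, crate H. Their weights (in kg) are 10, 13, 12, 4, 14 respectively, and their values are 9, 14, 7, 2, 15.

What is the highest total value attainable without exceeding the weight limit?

crate F + crate D + crate H: weight 10 + 13 + 14 = 37 ≤ 37, value 9 + 14 + 15 = 38.
crate D + crate C + crate H: weight 13 + 4 + 14 = 31 ≤ 37, value 14 + 2 + 15 = 31.
Best is crate F, crate D, and crate H with total value 38.

38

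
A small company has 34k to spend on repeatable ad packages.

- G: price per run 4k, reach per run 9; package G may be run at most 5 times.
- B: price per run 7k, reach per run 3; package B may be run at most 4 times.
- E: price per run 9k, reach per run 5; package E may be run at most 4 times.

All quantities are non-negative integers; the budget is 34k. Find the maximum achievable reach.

5×G and 2×B: price 34 ≤ 34, reach 5·9 + 2·3 = 51.
5×G and 1×E: price 29 ≤ 34, reach 5·9 + 1·5 = 50.
Best is 51.

51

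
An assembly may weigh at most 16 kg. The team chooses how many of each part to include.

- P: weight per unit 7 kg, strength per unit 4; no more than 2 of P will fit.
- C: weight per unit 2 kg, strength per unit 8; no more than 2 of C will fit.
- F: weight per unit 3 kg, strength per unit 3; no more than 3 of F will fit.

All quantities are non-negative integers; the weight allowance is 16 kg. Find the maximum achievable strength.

Take 2×C and 3×F: weight 13 ≤ 16, strength 2·8 + 3·3 = 25.
C has the best ratio (8/2) and is taken to its limit of 2; remaining capacity is filled optimally with the others.

25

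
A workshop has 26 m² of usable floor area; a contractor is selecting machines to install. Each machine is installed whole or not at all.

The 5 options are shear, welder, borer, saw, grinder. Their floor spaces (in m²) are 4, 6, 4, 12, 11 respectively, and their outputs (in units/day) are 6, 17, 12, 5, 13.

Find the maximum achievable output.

Take shear, welder, borer, and grinder: floor space 4 + 6 + 4 + 11 = 25 ≤ 26, output 6 + 17 + 12 + 13 = 48.
No other feasible combination does better.

48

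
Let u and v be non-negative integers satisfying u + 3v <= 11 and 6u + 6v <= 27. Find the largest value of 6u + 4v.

24

Relaxing integrality, the LP optimum is 27.00 at (u,v) = (4.5, 0), which is not an integer point.
(u,v)=(4,0): 1·4+3·0=4≤11, 6·4+6·0=24≤27, objective 24.
(u,v)=(3,1): 1·3+3·1=6≤11, 6·3+6·1=24≤27, objective 22.
(u,v)=(3,0): 1·3+3·0=3≤11, 6·3+6·0=18≤27, objective 18.
The best lattice point is (4,0), giving 24.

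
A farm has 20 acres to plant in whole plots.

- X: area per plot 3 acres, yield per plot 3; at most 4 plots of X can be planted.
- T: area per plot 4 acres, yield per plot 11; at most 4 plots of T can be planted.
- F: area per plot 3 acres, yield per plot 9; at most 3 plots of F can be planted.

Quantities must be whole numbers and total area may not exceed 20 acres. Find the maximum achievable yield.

53

4×T and 1×F: area 19 ≤ 20, yield 4·11 + 1·9 = 53.
1×X, 2×T, and 3×F: area 20 ≤ 20, yield 1·3 + 2·11 + 3·9 = 52.
Best is 53.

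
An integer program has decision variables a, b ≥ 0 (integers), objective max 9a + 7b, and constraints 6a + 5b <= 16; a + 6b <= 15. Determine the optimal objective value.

23

(a,b)=(1,2) is feasible, giving 23.
(a,b)=(2,0) is feasible, giving 18.
(a,b)=(1,1) is feasible, giving 16.
No feasible integer point exceeds 23.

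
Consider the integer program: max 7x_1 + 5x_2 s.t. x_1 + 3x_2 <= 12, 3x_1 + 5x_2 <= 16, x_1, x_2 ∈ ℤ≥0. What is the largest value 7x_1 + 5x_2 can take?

35

(x_1,x_2)=(5,0) is feasible, giving 35.
(x_1,x_2)=(4,0) is feasible, giving 28.
Maximum is 35 at (x_1,x_2)=(5,0).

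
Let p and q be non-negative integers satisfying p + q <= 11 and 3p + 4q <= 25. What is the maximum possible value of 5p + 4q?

The continuous relaxation peaks at (8.33, 0) with value 41.67; rounding to a feasible lattice point costs some objective.
(p,q)=(8,0): 1·8+1·0=8≤11, 3·8+4·0=24≤25, objective 40.
(p,q)=(7,1): 1·7+1·1=8≤11, 3·7+4·1=25≤25, objective 39.
(p,q)=(7,0): 1·7+1·0=7≤11, 3·7+4·0=21≤25, objective 35.
No feasible integer point exceeds 40.

40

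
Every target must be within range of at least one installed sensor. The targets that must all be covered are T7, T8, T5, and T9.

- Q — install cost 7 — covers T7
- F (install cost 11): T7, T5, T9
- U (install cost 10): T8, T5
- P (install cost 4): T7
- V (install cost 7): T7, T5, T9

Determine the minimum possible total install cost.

This is a weighted set-cover instance.
Choose U and V: together they cover T7, T8, T5, T9 — every target.
Total install cost: 10 + 7 = 17.
No cover costs less than 17.

17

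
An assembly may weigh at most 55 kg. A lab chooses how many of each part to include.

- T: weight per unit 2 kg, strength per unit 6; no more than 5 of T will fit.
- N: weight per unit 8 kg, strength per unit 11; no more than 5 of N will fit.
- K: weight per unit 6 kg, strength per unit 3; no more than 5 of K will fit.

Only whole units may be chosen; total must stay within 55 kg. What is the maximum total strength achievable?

5×T and 5×N: weight 50 ≤ 55, strength 5·6 + 5·11 = 85.
4×T, 5×N, and 1×K: weight 54 ≤ 55, strength 4·6 + 5·11 + 1·3 = 82.
Best is 85.

85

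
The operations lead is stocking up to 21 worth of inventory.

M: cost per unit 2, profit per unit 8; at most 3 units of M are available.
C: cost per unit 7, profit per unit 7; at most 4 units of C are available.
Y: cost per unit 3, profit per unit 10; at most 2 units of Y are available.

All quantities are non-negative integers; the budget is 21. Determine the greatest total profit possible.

3×M, 1×C, and 2×Y: cost 19 ≤ 21, profit 3·8 + 1·7 + 2·10 = 51.
3×M and 2×Y: cost 12 ≤ 21, profit 3·8 + 2·10 = 44.
Best is 51.

51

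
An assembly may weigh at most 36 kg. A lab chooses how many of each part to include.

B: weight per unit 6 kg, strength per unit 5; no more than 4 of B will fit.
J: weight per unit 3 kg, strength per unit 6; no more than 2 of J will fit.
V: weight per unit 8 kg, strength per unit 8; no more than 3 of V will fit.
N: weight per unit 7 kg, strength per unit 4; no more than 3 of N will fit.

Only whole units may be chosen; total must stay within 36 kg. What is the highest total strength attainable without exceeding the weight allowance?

41

This is a bounded integer knapsack.
J has the best ratio (6/3); taking only J gives at most 2×6 = 12 (stopped by the supply cap of 2).
Mixing does better — 1×B, 2×J, and 3×V: weight 36 ≤ 36, strength 1·5 + 2·6 + 3·8 = 41.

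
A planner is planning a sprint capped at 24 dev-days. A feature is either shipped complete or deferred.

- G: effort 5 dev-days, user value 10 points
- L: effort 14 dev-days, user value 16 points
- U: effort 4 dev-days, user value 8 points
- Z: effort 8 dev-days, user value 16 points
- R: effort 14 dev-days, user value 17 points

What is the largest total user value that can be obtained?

35

Take G, U, and R: effort 5 + 4 + 14 = 23 ≤ 24, user value 10 + 8 + 17 = 35.
No other feasible combination does better.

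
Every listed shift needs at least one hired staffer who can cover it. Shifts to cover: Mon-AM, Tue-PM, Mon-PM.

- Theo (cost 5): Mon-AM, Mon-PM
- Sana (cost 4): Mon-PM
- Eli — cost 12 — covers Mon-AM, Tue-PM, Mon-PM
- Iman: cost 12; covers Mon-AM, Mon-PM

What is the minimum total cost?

The greedy cost-per-new-shift heuristic would pick Theo and Eli for 17, but a cheaper cover exists.
Eli alone covers Mon-AM, Tue-PM, Mon-PM — every shift.
Total cost: 12.
No cover costs less than 12.

12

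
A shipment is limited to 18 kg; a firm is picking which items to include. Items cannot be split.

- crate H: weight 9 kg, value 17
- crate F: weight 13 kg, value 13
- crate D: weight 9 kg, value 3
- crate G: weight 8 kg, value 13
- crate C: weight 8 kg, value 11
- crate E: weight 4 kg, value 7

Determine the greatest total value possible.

Allowing fractional choices, the relaxed optimum would be about 32.1, but items are indivisible.
crate H + crate G: weight 9 + 8 = 17 ≤ 18, value 17 + 13 = 30.
crate H + crate C: weight 9 + 8 = 17 ≤ 18, value 17 + 11 = 28.
Best is crate H and crate G with total value 30.

30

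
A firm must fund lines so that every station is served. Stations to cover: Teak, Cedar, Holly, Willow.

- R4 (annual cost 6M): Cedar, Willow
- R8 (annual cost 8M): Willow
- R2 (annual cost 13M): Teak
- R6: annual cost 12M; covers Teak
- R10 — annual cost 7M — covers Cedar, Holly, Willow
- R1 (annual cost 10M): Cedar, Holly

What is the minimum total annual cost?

Choose R6 and R10: together they cover Teak, Cedar, Holly, Willow — every station.
Total annual cost: 12 + 7 = 19.

19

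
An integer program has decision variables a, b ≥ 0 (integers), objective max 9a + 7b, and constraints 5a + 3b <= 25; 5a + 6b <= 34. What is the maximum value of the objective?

48

(a,b)=(3,3) is feasible, giving 48.
(a,b)=(2,4) is feasible, giving 46.
The best lattice point is (3,3), giving 48.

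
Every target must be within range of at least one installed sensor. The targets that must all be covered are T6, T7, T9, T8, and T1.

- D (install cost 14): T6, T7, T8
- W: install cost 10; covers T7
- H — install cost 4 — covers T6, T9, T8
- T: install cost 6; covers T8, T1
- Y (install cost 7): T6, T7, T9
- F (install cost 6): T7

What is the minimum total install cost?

This is a weighted set-cover instance.
The greedy cost-per-new-target heuristic would pick H, T, and F for 16, but a cheaper cover exists.
Choose T and Y: together they cover T6, T7, T9, T8, T1 — every target.
Total install cost: 6 + 7 = 13.
No cover costs less than 13.

13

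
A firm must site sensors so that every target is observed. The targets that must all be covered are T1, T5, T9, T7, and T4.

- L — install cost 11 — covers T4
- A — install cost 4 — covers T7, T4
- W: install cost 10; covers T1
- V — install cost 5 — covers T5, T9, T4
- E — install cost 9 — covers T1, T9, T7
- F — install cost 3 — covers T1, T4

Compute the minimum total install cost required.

12

Choose A, V, and F: together they cover T1, T5, T9, T7, T4 — every target.
Total install cost: 4 + 5 + 3 = 12.
No cover costs less than 12.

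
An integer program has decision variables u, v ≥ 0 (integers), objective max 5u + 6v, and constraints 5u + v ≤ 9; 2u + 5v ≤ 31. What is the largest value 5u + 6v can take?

(u,v)=(0,6): 5·0+1·6=6≤9, 2·0+5·6=30≤31, objective 36.
(u,v)=(0,5): 5·0+1·5=5≤9, 2·0+5·5=25≤31, objective 30.
(u,v)=(1,4): 5·1+1·4=9≤9, 2·1+5·4=22≤31, objective 29.
(u,v)=(0,4): 5·0+1·4=4≤9, 2·0+5·4=20≤31, objective 24.
Maximum is 36 at (u,v)=(0,6).

36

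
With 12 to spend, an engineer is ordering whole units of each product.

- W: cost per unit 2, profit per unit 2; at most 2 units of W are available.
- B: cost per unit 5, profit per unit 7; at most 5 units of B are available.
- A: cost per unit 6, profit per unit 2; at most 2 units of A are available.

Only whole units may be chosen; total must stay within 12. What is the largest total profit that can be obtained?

16

B has the best ratio (7/5); taking only B gives at most 2×7 = 14 (stopped by the cost limit).
Mixing does better — 1×W and 2×B: cost 12 ≤ 12, profit 1·2 + 2·7 = 16.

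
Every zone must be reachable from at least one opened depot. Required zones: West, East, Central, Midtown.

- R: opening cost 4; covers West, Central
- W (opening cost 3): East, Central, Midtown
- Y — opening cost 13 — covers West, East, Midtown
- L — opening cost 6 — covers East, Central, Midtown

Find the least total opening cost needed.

7

Choose R and W: together they cover West, East, Central, Midtown — every zone.
Total opening cost: 4 + 3 = 7.
No cover costs less than 7.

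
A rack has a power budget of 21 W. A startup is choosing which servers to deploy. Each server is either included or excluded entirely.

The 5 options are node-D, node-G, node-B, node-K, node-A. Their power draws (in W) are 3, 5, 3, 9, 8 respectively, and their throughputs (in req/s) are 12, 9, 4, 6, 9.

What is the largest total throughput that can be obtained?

34

node-D + node-G + node-B + node-A: power draw 3 + 5 + 3 + 8 = 19 ≤ 21, throughput 12 + 9 + 4 + 9 = 34.
node-D + node-G + node-B + node-K: power draw 3 + 5 + 3 + 9 = 20 ≤ 21, throughput 12 + 9 + 4 + 6 = 31.
node-D + node-G + node-A: power draw 3 + 5 + 8 = 16 ≤ 21, throughput 12 + 9 + 9 = 30.
Best is node-D, node-G, node-B, and node-A with total throughput 34.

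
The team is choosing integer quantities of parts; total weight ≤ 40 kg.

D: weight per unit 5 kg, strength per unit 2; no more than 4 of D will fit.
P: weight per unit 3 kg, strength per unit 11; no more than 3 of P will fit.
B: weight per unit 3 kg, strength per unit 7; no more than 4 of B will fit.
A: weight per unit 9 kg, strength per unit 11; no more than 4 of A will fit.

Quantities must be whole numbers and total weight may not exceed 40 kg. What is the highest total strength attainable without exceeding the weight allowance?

P has the best ratio (11/3); taking only P gives at most 3×11 = 33 (stopped by the supply cap of 3).
Mixing does better — 3×P, 4×B, and 2×A: weight 39 ≤ 40, strength 3·11 + 4·7 + 2·11 = 83.

83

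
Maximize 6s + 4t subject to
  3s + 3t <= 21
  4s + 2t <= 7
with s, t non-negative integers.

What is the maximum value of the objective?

(s,t)=(0,3) is feasible, giving 12.
(s,t)=(0,2) is feasible, giving 8.
Maximum is 12 at (s,t)=(0,3).

12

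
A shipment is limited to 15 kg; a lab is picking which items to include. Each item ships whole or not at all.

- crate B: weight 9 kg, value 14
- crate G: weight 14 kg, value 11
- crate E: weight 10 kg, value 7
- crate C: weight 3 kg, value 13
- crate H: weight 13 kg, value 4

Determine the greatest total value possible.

crate E + crate C: weight 10 + 3 = 13 ≤ 15, value 7 + 13 = 20.
crate B + crate C: weight 9 + 3 = 12 ≤ 15, value 14 + 13 = 27.
crate B: weight 9 ≤ 15, value 14.
Best is crate B and crate C with total value 27.

27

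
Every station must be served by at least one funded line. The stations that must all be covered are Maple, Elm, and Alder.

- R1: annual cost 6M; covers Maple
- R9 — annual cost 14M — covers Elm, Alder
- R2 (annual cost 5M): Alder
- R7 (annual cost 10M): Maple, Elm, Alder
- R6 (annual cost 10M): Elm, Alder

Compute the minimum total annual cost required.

10

R7 alone covers Maple, Elm, Alder — every station.
Total annual cost: 10.
No cover costs less than 10.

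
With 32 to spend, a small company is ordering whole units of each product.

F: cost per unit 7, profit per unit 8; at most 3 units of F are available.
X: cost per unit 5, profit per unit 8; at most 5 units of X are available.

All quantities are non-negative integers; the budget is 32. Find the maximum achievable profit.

This is a bounded integer knapsack.
X has the best ratio (8/5); taking only X gives at most 5×8 = 40 (stopped by the supply cap of 5).
Mixing does better — 1×F and 5×X: cost 32 ≤ 32, profit 1·8 + 5·8 = 48.

48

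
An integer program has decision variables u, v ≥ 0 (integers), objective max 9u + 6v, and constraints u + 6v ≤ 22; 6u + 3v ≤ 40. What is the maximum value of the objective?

60

The continuous relaxation peaks at (5.27, 2.79) with value 64.18; rounding to a feasible lattice point costs some objective.
(u,v)=(6,1): 1·6+6·1=12≤22, 6·6+3·1=39≤40, objective 60.
(u,v)=(5,2): 1·5+6·2=17≤22, 6·5+3·2=36≤40, objective 57.
(u,v)=(4,3): 1·4+6·3=22≤22, 6·4+3·3=33≤40, objective 54.
No feasible integer point exceeds 60.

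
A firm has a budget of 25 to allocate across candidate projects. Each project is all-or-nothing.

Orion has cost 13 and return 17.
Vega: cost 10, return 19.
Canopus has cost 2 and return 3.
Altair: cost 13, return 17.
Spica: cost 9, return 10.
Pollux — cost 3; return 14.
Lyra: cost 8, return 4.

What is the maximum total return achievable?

46

Allowing fractional choices, the relaxed optimum would be about 49.1, but projects are indivisible.
Vega + Canopus + Spica + Pollux: cost 10 + 2 + 9 + 3 = 24 ≤ 25, return 19 + 3 + 10 + 14 = 46.
Vega + Spica + Pollux: cost 10 + 9 + 3 = 22 ≤ 25, return 19 + 10 + 14 = 43.
Best is Vega, Canopus, Spica, and Pollux with total return 46.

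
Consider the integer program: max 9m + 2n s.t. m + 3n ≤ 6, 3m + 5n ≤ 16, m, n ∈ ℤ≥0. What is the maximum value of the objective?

The continuous relaxation peaks at (5.33, 0) with value 48.00; rounding to a feasible lattice point costs some objective.
(m,n)=(5,0): 1·5+3·0=5≤6, 3·5+5·0=15≤16, objective 45.
(m,n)=(4,0): 1·4+3·0=4≤6, 3·4+5·0=12≤16, objective 36.
No feasible integer point exceeds 45.

45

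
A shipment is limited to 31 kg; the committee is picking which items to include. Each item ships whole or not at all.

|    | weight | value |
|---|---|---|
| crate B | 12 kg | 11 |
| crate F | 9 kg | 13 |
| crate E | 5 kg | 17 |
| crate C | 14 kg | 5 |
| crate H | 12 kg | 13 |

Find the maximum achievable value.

43

Allowing fractional choices, the relaxed optimum would be about 47.6, but items are indivisible.
crate F + crate E + crate H: weight 9 + 5 + 12 = 26 ≤ 31, value 13 + 17 + 13 = 43.
crate B + crate F + crate E: weight 12 + 9 + 5 = 26 ≤ 31, value 11 + 13 + 17 = 41.
Best is crate F, crate E, and crate H with total value 43.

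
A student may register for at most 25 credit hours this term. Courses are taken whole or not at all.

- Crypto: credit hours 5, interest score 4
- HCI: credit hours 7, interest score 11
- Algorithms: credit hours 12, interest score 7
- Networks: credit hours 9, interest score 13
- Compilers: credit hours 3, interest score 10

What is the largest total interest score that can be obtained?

38

This is an integer program with binary decision variables.
Algorithms + Networks + Compilers: credit hours 12 + 9 + 3 = 24 ≤ 25, interest score 7 + 13 + 10 = 30.
HCI + Networks + Compilers: credit hours 7 + 9 + 3 = 19 ≤ 25, interest score 11 + 13 + 10 = 34.
Crypto + HCI + Networks + Compilers: credit hours 5 + 7 + 9 + 3 = 24 ≤ 25, interest score 4 + 11 + 13 + 10 = 38.
Best is Crypto, HCI, Networks, and Compilers with total interest score 38.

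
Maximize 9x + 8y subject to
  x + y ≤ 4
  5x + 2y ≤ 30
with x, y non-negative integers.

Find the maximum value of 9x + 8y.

(x,y)=(4,0): 1·4+1·0=4≤4, 5·4+2·0=20≤30, objective 36.
(x,y)=(3,1): 1·3+1·1=4≤4, 5·3+2·1=17≤30, objective 35.
(x,y)=(3,0): 1·3+1·0=3≤4, 5·3+2·0=15≤30, objective 27.
No feasible integer point exceeds 36.

36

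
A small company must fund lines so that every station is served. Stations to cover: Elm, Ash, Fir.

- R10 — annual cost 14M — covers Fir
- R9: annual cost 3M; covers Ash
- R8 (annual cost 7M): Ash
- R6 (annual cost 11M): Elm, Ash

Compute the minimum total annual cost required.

25

This is a weighted set-cover instance.
The greedy cost-per-new-station heuristic would pick R9, R6, and R10 for 28, but a cheaper cover exists.
Choose R10 and R6: together they cover Elm, Ash, Fir — every station.
Total annual cost: 14 + 11 = 25.
No cover costs less than 25.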